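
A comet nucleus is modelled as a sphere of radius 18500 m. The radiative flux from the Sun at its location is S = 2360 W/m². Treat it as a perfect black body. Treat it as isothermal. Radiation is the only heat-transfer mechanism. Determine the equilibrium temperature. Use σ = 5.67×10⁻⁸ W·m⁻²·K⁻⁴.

At equilibrium, absorbed power = emitted power.
Absorbing cross-section = πr² = 1.075×10⁹ m²; emitting surface = 4πr² = 4.301×10⁹ m² (ratio 4).
S·A_cross = εσ·A_surf·T⁴  ⇒  T⁴ = S/(4σ).
T⁴ = 1.00·2360/(4·5.67×10⁻⁸) = 1.041×10¹⁰ K⁴.
T = (1.041×10¹⁰)^(1/4).

T ≈ 319 K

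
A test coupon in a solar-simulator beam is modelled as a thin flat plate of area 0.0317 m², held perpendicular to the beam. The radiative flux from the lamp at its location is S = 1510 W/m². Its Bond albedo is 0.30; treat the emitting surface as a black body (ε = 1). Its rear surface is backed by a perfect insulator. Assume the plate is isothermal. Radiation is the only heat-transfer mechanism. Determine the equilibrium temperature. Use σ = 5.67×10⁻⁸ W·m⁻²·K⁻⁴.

T ≈ 370 K

At equilibrium, absorbed power = emitted power.
Absorbing cross-section = A = 0.03170 m²; emitting surface = A = 0.03170 m² (ratio 1).
(1−a)S·A_cross = εσ·A_surf·T⁴  ⇒  T⁴ = (1−a)S/(1σ).
T⁴ = 0.700·1510/(1·5.67×10⁻⁸) = 1.864×10¹⁰ K⁴.
T = (1.864×10¹⁰)^(1/4).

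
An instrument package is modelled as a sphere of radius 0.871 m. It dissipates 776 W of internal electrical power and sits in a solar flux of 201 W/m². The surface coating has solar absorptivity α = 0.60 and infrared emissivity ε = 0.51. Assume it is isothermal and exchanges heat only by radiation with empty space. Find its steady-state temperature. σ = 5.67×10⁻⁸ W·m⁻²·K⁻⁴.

T ≈ 249 K

At steady state, absorbed solar power + internal power = radiated power.
Absorbed: α·S·A_cross = 0.60·201·2.383 = 287.4 W (cross-section πr²).
Total input = 287.4 + 776 = 1063 W.
Radiated: εσ·A_surf·T⁴ with A_surf = 4πr² = 9.533 m².
T⁴ = 1063/(0.51·5.67×10⁻⁸·9.533) = 3.858×10⁹ K⁴.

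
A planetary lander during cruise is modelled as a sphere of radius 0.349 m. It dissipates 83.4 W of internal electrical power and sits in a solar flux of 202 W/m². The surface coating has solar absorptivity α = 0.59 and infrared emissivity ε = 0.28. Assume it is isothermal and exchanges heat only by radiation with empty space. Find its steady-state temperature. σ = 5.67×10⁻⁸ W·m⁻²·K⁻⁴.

T ≈ 270 K

At steady state, absorbed solar power + internal power = radiated power.
Absorbed: α·S·A_cross = 0.59·202·0.3826 = 45.60 W (cross-section πr²).
Total input = 45.60 + 83.4 = 129.0 W.
Radiated: εσ·A_surf·T⁴ with A_surf = 4πr² = 1.531 m².
T⁴ = 129.0/(0.28·5.67×10⁻⁸·1.531) = 5.309×10⁹ K⁴.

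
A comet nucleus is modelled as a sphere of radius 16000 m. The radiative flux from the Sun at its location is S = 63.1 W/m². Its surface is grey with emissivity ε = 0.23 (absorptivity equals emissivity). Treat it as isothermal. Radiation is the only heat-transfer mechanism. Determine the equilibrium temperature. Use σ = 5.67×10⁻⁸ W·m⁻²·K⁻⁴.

T ≈ 129 K

At equilibrium, absorbed power = emitted power.
Absorbing cross-section = πr² = 8.042×10⁸ m²; emitting surface = 4πr² = 3.217×10⁹ m² (ratio 4).
εS·A_cross = εσ·A_surf·T⁴  ⇒  T⁴ = S/(4σ)   (ε cancels).
T⁴ = 63.1/(4·5.67×10⁻⁸) = 2.782×10⁸ K⁴.
T = (2.782×10⁸)^(1/4).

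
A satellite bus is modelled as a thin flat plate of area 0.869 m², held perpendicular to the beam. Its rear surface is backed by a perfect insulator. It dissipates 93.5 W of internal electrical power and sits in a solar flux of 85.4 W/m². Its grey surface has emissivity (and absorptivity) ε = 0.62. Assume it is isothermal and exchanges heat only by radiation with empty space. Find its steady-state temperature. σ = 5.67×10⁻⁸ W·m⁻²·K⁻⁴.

T ≈ 260 K

At steady state, absorbed solar power + internal power = radiated power.
Absorbed: α·S·A_cross = 0.62·85.4·0.8690 = 46.01 W (cross-section A).
Total input = 46.01 + 93.5 = 139.5 W.
Radiated: εσ·A_surf·T⁴ with A_surf = A = 0.8690 m².
T⁴ = 139.5/(0.62·5.67×10⁻⁸·0.8690) = 4.567×10⁹ K⁴.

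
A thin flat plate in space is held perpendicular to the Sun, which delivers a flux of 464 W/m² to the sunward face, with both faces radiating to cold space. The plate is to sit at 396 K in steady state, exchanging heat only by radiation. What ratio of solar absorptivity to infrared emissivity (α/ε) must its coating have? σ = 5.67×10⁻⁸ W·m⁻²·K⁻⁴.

α/ε ≈ 6.01

Balance: αS·A = εσ·2A·T⁴ ⇒ α/ε = 2σT⁴/S.
α/ε = 2·5.67×10⁻⁸·(396)⁴/464 = 2·5.67×10⁻⁸·2.459×10¹⁰/464.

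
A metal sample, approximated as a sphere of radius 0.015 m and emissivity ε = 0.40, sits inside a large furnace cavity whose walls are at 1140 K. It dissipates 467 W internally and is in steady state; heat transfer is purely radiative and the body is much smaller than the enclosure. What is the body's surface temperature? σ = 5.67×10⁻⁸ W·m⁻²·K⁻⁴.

For a small grey body in a large enclosure, net radiated power = εσA(T⁴ − T_w⁴).
Steady state: P = εσA(T⁴ − T_w⁴) with A = 4πr² = 0.002827 m².
T⁴ = P/(εσA) + T_w⁴ = 467/(0.40·5.67×10⁻⁸·0.002827) + (1140)⁴
    = 7.283×10¹² + 1.689×10¹² = 8.971×10¹² K⁴.

T ≈ 1730 K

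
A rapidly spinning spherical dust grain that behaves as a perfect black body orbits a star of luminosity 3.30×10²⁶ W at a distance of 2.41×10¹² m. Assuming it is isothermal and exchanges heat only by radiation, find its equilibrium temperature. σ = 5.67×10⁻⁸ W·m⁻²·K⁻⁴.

T ≈ 66.8 K

First find the stellar flux at distance d: S = L/(4πd²) = 3.30×10²⁶/(4π·(2.41×10¹²)²) = 4.521 W/m².
For an isothermal sphere, absorbed (1−a)S·πr² = emitted σ·4πr²·T⁴, so T⁴ = (1−a)S/(4σ).
T⁴ = 1.00·4.521/(4·5.67×10⁻⁸) = 1.994×10⁷ K⁴.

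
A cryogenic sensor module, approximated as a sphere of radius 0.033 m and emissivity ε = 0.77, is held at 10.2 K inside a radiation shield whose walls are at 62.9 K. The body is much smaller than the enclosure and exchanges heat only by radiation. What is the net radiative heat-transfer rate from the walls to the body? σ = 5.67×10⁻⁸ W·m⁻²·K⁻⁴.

P_net ≈ 0.00935 W

For a small grey body in a large enclosure: P_net = εσA(T_body⁴ − T_wall⁴).
A = 4πr² = 0.01368 m²; T_body⁴ − T_wall⁴ = 10820 − 1.565×10⁷ = -1.564×10⁷ K⁴.
|P_net| = 0.77·5.67×10⁻⁸·0.01368·1.564×10⁷.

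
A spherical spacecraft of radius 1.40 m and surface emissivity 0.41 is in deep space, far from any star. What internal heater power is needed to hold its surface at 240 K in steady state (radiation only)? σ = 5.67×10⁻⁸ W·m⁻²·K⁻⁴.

P ≈ 1900 W

P = εσ·4πr²·T⁴.
4πr² = 24.63 m²; T⁴ = 3.318×10⁹ K⁴.
P = 0.41·5.67×10⁻⁸·24.63·3.318×10⁹.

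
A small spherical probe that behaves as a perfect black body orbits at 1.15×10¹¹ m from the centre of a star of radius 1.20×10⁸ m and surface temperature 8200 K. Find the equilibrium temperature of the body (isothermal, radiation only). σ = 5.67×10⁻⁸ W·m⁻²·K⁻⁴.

T ≈ 187 K

The star's surface emits σT_*⁴; at distance d the flux is S = σT_*⁴(R_*/d)².
S = 5.67×10⁻⁸·(8200)⁴·(1.20×10⁸/1.15×10¹¹)² = 279.1 W/m².
For an isothermal sphere T⁴ = (1−a)S/(4σ) = 1.231×10⁹ K⁴.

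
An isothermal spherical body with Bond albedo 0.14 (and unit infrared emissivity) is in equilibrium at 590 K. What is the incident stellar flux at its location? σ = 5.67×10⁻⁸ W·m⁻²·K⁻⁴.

S ≈ 32000 W/m²

(1−a)S·πr² = σ·4πr²·T⁴ ⇒ S = 4σT⁴/(1−a).
S = 4·5.67×10⁻⁸·1.212×10¹¹/0.860.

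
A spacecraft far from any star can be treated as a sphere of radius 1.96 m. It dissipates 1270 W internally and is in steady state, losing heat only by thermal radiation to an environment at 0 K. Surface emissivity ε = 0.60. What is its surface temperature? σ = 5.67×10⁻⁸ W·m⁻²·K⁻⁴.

Steady state: internal power = radiated power, P = εσA T⁴.
Radiating area A = 4πr² = 48.27 m².
T⁴ = P/(εσA) = 1270/(0.60·5.67×10⁻⁸·48.27) = 7.733×10⁸ K⁴.
T = (7.733×10⁸)^(1/4).

T ≈ 167 K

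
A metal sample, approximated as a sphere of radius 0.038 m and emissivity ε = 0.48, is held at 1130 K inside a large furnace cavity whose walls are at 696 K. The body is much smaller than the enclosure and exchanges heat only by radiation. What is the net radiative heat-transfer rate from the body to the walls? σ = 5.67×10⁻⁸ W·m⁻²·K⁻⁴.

P_net ≈ 689 W

For a small grey body in a large enclosure: P_net = εσA(T_body⁴ − T_wall⁴).
A = 4πr² = 0.01815 m²; T_body⁴ − T_wall⁴ = 1.630×10¹² − 2.347×10¹¹ = 1.396×10¹² K⁴.
|P_net| = 0.48·5.67×10⁻⁸·0.01815·1.396×10¹².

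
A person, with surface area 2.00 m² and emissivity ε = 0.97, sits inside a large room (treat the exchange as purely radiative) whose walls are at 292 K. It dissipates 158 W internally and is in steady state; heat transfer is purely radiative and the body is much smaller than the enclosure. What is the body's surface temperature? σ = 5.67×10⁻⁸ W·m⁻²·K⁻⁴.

For a small grey body in a large enclosure, net radiated power = εσA(T⁴ − T_w⁴).
Steady state: P = εσA(T⁴ − T_w⁴) with A = 2.00 m².
T⁴ = P/(εσA) + T_w⁴ = 158/(0.97·5.67×10⁻⁸·2.000) + (292)⁴
    = 1.436×10⁹ + 7.270×10⁹ = 8.706×10⁹ K⁴.

T ≈ 305 K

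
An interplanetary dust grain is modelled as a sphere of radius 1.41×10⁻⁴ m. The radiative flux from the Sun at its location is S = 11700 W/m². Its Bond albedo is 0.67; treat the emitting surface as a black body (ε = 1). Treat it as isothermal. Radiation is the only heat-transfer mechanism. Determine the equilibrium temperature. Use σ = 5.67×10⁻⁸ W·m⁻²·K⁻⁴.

At equilibrium, absorbed power = emitted power.
Absorbing cross-section = πr² = 6.246×10⁻⁸ m²; emitting surface = 4πr² = 2.498×10⁻⁷ m² (ratio 4).
(1−a)S·A_cross = εσ·A_surf·T⁴  ⇒  T⁴ = (1−a)S/(4σ).
T⁴ = 0.330·11700/(4·5.67×10⁻⁸) = 1.702×10¹⁰ K⁴.
T = (1.702×10¹⁰)^(1/4).

T ≈ 361 K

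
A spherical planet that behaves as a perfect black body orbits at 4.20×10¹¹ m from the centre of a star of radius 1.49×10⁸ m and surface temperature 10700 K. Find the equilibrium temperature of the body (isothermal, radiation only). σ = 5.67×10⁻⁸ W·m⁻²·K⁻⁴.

The star's surface emits σT_*⁴; at distance d the flux is S = σT_*⁴(R_*/d)².
S = 5.67×10⁻⁸·(10700)⁴·(1.49×10⁸/4.20×10¹¹)² = 93.54 W/m².
For an isothermal sphere T⁴ = (1−a)S/(4σ) = 4.124×10⁸ K⁴.

T ≈ 143 K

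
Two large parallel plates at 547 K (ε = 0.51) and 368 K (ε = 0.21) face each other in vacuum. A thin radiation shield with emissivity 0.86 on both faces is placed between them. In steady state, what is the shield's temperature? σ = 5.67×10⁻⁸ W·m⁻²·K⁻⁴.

T_s ≈ 511 K

In steady state the net flux on the hot side equals that on the cold side.
σ(T₁⁴−T_s⁴)/D₁ = σ(T_s⁴−T₂⁴)/D₂, with D₁ = 1/ε₁+1/ε_s−1 = 2.124, D₂ = 1/ε_s+1/ε₂−1 = 4.925.
Solve for T_s⁴: T_s⁴ = (D₂·T₁⁴ + D₁·T₂⁴)/(D₁+D₂) = 6.808×10¹⁰ K⁴.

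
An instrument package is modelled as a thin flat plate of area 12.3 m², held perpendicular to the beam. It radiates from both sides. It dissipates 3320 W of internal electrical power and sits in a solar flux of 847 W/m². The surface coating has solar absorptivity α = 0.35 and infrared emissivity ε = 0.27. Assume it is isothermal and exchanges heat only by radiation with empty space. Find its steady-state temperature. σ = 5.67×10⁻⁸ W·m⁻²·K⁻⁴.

At steady state, absorbed solar power + internal power = radiated power.
Absorbed: α·S·A_cross = 0.35·847·12.30 = 3646 W (cross-section A).
Total input = 3646 + 3320 = 6966 W.
Radiated: εσ·A_surf·T⁴ with A_surf = 2A = 24.60 m².
T⁴ = 6966/(0.27·5.67×10⁻⁸·24.60) = 1.850×10¹⁰ K⁴.

T ≈ 369 K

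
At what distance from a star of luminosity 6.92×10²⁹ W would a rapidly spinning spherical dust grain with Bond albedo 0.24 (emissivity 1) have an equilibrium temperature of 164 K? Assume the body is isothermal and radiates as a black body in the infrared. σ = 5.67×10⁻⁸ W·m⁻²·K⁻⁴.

d ≈ 1.60×10¹³ m

For an isothermal black-emitting sphere, (1−a)S·πr² = σ·4πr²·T⁴ ⇒ S = 4σT⁴/(1−a).
S = 4·5.67×10⁻⁸·(164)⁴/0.760 = 215.9 W/m².
Flux falls as S = L/(4πd²), so d = √(L/(4πS)) = √(6.92×10²⁹/(4π·215.9)).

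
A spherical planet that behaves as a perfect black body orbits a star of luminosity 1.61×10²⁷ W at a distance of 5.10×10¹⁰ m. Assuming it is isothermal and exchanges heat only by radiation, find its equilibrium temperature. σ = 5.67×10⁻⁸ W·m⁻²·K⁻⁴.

First find the stellar flux at distance d: S = L/(4πd²) = 1.61×10²⁷/(4π·(5.10×10¹⁰)²) = 49260 W/m².
For an isothermal sphere, absorbed (1−a)S·πr² = emitted σ·4πr²·T⁴, so T⁴ = (1−a)S/(4σ).
T⁴ = 1.00·49260/(4·5.67×10⁻⁸) = 2.172×10¹¹ K⁴.

T ≈ 683 K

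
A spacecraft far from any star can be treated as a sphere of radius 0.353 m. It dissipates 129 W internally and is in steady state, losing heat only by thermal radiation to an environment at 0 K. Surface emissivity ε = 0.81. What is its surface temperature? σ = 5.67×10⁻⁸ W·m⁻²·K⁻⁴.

T ≈ 206 K

Steady state: internal power = radiated power, P = εσA T⁴.
Radiating area A = 4πr² = 1.566 m².
T⁴ = P/(εσA) = 129/(0.81·5.67×10⁻⁸·1.566) = 1.794×10⁹ K⁴.
T = (1.794×10⁹)^(1/4).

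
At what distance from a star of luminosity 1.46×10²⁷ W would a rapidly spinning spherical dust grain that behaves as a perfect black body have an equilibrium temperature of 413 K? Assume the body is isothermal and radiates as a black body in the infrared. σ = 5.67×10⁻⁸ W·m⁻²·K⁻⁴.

d ≈ 1.33×10¹¹ m

For an isothermal black-emitting sphere, (1−a)S·πr² = σ·4πr²·T⁴ ⇒ S = 4σT⁴/(1−a).
S = 4·5.67×10⁻⁸·(413)⁴/1.00 = 6598 W/m².
Flux falls as S = L/(4πd²), so d = √(L/(4πS)) = √(1.46×10²⁷/(4π·6598)).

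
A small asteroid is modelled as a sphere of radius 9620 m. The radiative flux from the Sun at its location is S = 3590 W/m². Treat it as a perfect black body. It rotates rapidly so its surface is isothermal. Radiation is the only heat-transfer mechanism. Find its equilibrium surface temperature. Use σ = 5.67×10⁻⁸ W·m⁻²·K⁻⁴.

At equilibrium, absorbed power = emitted power.
Absorbing cross-section = πr² = 2.907×10⁸ m²; emitting surface = 4πr² = 1.163×10⁹ m² (ratio 4).
S·A_cross = εσ·A_surf·T⁴  ⇒  T⁴ = S/(4σ).
T⁴ = 1.00·3590/(4·5.67×10⁻⁸) = 1.583×10¹⁰ K⁴.
T = (1.583×10¹⁰)^(1/4).

T ≈ 355 K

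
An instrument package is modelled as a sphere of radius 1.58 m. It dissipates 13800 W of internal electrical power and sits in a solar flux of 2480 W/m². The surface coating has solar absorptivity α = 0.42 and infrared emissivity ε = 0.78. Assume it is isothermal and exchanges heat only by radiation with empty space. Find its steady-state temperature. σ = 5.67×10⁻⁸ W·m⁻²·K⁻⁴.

At steady state, absorbed solar power + internal power = radiated power.
Absorbed: α·S·A_cross = 0.42·2480·7.843 = 8169 W (cross-section πr²).
Total input = 8169 + 13800 = 21970 W.
Radiated: εσ·A_surf·T⁴ with A_surf = 4πr² = 31.37 m².
T⁴ = 21970/(0.78·5.67×10⁻⁸·31.37) = 1.583×10¹⁰ K⁴.

T ≈ 355 K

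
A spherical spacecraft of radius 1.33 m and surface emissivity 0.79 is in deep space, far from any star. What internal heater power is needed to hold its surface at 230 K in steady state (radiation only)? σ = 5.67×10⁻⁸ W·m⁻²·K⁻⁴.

P ≈ 2790 W

P = εσ·4πr²·T⁴.
4πr² = 22.23 m²; T⁴ = 2.798×10⁹ K⁴.
P = 0.79·5.67×10⁻⁸·22.23·2.798×10⁹.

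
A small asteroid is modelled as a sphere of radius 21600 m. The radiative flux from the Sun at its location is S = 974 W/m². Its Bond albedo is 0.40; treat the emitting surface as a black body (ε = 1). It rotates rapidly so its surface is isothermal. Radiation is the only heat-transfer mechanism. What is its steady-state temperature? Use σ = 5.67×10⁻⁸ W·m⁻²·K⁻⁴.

At equilibrium, absorbed power = emitted power.
Absorbing cross-section = πr² = 1.466×10⁹ m²; emitting surface = 4πr² = 5.863×10⁹ m² (ratio 4).
(1−a)S·A_cross = εσ·A_surf·T⁴  ⇒  T⁴ = (1−a)S/(4σ).
T⁴ = 0.600·974/(4·5.67×10⁻⁸) = 2.577×10⁹ K⁴.
T = (2.577×10⁹)^(1/4).

T ≈ 225 K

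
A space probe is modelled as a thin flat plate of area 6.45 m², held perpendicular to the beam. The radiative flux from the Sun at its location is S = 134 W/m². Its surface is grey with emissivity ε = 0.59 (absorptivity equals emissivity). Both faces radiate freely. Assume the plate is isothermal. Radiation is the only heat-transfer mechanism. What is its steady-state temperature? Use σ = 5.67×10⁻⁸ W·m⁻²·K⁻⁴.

At equilibrium, absorbed power = emitted power.
Absorbing cross-section = A = 6.450 m²; emitting surface = 2A = 12.90 m² (ratio 2).
εS·A_cross = εσ·A_surf·T⁴  ⇒  T⁴ = S/(2σ)   (ε cancels).
T⁴ = 134/(2·5.67×10⁻⁸) = 1.182×10⁹ K⁴.
T = (1.182×10⁹)^(1/4).

T ≈ 185 K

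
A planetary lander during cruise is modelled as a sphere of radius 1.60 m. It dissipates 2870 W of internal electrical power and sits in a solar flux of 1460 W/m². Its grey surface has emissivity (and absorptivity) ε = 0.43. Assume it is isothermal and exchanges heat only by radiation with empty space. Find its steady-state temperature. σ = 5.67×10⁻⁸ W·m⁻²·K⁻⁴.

At steady state, absorbed solar power + internal power = radiated power.
Absorbed: α·S·A_cross = 0.43·1460·8.042 = 5049 W (cross-section πr²).
Total input = 5049 + 2870 = 7919 W.
Radiated: εσ·A_surf·T⁴ with A_surf = 4πr² = 32.17 m².
T⁴ = 7919/(0.43·5.67×10⁻⁸·32.17) = 1.010×10¹⁰ K⁴.

T ≈ 317 K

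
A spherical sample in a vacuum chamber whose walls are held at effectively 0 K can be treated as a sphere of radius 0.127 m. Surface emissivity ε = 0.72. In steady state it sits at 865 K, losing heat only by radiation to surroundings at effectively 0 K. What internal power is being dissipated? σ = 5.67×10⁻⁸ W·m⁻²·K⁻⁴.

P ≈ 4630 W

Steady state: P = εσA T⁴.
A = 4πr² = 0.2027 m²; T⁴ = (865)⁴ = 5.598×10¹¹ K⁴.
P = 0.72 × 5.67×10⁻⁸ × 0.2027 × 5.598×10¹¹.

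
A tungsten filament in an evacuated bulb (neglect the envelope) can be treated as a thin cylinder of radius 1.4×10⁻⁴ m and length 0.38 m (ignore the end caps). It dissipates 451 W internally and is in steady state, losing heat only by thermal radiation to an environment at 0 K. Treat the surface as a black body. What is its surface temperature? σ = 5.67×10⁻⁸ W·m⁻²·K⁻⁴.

T ≈ 2210 K

Steady state: internal power = radiated power, P = εσA T⁴.
Radiating area A = 2πrL = 3.343×10⁻⁴ m².
T⁴ = P/(εσA) = 451/(1.0·5.67×10⁻⁸·3.343×10⁻⁴) = 2.380×10¹³ K⁴.
T = (2.380×10¹³)^(1/4).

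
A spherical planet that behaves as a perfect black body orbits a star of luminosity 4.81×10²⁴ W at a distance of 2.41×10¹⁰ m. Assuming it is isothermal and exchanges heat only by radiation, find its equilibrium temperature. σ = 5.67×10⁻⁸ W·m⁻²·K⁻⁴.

First find the stellar flux at distance d: S = L/(4πd²) = 4.81×10²⁴/(4π·(2.41×10¹⁰)²) = 659.0 W/m².
For an isothermal sphere, absorbed (1−a)S·πr² = emitted σ·4πr²·T⁴, so T⁴ = (1−a)S/(4σ).
T⁴ = 1.00·659.0/(4·5.67×10⁻⁸) = 2.906×10⁹ K⁴.

T ≈ 232 K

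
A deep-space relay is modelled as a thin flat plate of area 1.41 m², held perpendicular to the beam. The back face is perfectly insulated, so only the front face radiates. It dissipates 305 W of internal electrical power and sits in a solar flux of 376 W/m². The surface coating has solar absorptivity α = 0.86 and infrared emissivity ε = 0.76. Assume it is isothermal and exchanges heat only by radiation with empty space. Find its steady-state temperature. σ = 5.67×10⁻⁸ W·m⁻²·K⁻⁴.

T ≈ 335 K

At steady state, absorbed solar power + internal power = radiated power.
Absorbed: α·S·A_cross = 0.86·376·1.410 = 455.9 W (cross-section A).
Total input = 455.9 + 305 = 760.9 W.
Radiated: εσ·A_surf·T⁴ with A_surf = A = 1.410 m².
T⁴ = 760.9/(0.76·5.67×10⁻⁸·1.410) = 1.252×10¹⁰ K⁴.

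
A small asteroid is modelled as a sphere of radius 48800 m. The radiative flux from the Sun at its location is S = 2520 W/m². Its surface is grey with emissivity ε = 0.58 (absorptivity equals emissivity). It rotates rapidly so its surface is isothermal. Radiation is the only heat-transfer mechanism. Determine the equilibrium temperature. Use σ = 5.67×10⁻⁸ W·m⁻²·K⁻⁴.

At equilibrium, absorbed power = emitted power.
Absorbing cross-section = πr² = 7.482×10⁹ m²; emitting surface = 4πr² = 2.993×10¹⁰ m² (ratio 4).
εS·A_cross = εσ·A_surf·T⁴  ⇒  T⁴ = S/(4σ)   (ε cancels).
T⁴ = 2520/(4·5.67×10⁻⁸) = 1.111×10¹⁰ K⁴.
T = (1.111×10¹⁰)^(1/4).

T ≈ 325 K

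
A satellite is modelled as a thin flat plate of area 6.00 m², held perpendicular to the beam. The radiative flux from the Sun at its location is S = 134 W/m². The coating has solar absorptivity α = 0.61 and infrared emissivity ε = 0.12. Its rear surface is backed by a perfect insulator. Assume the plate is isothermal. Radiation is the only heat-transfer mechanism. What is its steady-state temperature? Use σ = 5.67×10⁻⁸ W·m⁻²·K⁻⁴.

At equilibrium, absorbed power = emitted power.
Absorbing cross-section = A = 6.000 m²; emitting surface = A = 6.000 m² (ratio 1).
αS·A_cross = εσ·A_surf·T⁴  ⇒  T⁴ = αS/(ε·1σ).
T⁴ = 0.610·134/(0.12·1·5.67×10⁻⁸) = 1.201×10¹⁰ K⁴.
T = (1.201×10¹⁰)^(1/4).

T ≈ 331 K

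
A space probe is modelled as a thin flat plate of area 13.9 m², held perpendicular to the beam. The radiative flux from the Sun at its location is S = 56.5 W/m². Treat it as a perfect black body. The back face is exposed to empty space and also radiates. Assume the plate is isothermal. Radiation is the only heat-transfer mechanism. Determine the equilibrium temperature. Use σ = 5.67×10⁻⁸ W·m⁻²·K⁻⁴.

At equilibrium, absorbed power = emitted power.
Absorbing cross-section = A = 13.90 m²; emitting surface = 2A = 27.80 m² (ratio 2).
S·A_cross = εσ·A_surf·T⁴  ⇒  T⁴ = S/(2σ).
T⁴ = 1.00·56.5/(2·5.67×10⁻⁸) = 4.982×10⁸ K⁴.
T = (4.982×10⁸)^(1/4).

T ≈ 149 K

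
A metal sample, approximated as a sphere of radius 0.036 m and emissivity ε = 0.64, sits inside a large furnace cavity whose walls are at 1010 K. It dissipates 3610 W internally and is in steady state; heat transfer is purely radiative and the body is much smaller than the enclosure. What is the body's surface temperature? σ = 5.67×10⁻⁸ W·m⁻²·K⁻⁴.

For a small grey body in a large enclosure, net radiated power = εσA(T⁴ − T_w⁴).
Steady state: P = εσA(T⁴ − T_w⁴) with A = 4πr² = 0.01629 m².
T⁴ = P/(εσA) + T_w⁴ = 3610/(0.64·5.67×10⁻⁸·0.01629) + (1010)⁴
    = 6.108×10¹² + 1.041×10¹² = 7.149×10¹² K⁴.

T ≈ 1640 K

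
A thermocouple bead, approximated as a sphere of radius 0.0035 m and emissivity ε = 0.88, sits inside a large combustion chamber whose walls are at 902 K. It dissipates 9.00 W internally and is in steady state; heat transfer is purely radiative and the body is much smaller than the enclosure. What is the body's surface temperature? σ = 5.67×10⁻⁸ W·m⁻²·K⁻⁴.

T ≈ 1160 K

For a small grey body in a large enclosure, net radiated power = εσA(T⁴ − T_w⁴).
Steady state: P = εσA(T⁴ − T_w⁴) with A = 4πr² = 1.539×10⁻⁴ m².
T⁴ = P/(εσA) + T_w⁴ = 9.00/(0.88·5.67×10⁻⁸·1.539×10⁻⁴) + (902)⁴
    = 1.172×10¹² + 6.620×10¹¹ = 1.834×10¹² K⁴.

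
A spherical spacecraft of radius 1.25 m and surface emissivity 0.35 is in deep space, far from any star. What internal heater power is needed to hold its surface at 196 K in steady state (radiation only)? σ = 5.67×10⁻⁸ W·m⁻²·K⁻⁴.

P = εσ·4πr²·T⁴.
4πr² = 19.63 m²; T⁴ = 1.476×10⁹ K⁴.
P = 0.35·5.67×10⁻⁸·19.63·1.476×10⁹.

P ≈ 575 W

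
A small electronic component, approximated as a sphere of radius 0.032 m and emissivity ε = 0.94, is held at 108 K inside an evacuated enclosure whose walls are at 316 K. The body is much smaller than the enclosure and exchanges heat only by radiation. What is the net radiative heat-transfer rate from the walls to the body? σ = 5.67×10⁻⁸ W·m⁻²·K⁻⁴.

P_net ≈ 6.75 W

For a small grey body in a large enclosure: P_net = εσA(T_body⁴ − T_wall⁴).
A = 4πr² = 0.01287 m²; T_body⁴ − T_wall⁴ = 1.360×10⁸ − 9.971×10⁹ = -9.835×10⁹ K⁴.
|P_net| = 0.94·5.67×10⁻⁸·0.01287·9.835×10⁹.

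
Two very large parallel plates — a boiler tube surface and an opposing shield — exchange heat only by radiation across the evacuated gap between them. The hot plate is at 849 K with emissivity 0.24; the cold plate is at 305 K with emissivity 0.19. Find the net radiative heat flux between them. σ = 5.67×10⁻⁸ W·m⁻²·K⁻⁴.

For two infinite grey parallel plates, q = σ(T₁⁴ − T₂⁴)/(1/ε₁ + 1/ε₂ − 1).
T₁⁴ − T₂⁴ = 5.196×10¹¹ − 8.654×10⁹ = 5.109×10¹¹ K⁴.
1/ε₁ + 1/ε₂ − 1 = 4.167 + 5.263 − 1 = 8.430.
q = 5.67×10⁻⁸ × 5.109×10¹¹ / 8.430.

q ≈ 3440 W/m²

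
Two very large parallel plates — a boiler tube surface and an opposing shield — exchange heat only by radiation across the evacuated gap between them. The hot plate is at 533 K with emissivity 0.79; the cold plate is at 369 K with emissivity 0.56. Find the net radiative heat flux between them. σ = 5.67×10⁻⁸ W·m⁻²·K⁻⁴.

q ≈ 1720 W/m²

For two infinite grey parallel plates, q = σ(T₁⁴ − T₂⁴)/(1/ε₁ + 1/ε₂ − 1).
T₁⁴ − T₂⁴ = 8.071×10¹⁰ − 1.854×10¹⁰ = 6.217×10¹⁰ K⁴.
1/ε₁ + 1/ε₂ − 1 = 1.266 + 1.786 − 1 = 2.052.
q = 5.67×10⁻⁸ × 6.217×10¹⁰ / 2.052.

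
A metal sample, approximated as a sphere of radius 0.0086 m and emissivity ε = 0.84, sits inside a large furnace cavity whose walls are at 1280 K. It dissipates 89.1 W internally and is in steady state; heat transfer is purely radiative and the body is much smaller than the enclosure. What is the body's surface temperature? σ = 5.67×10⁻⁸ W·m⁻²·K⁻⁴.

T ≈ 1470 K

For a small grey body in a large enclosure, net radiated power = εσA(T⁴ − T_w⁴).
Steady state: P = εσA(T⁴ − T_w⁴) with A = 4πr² = 9.294×10⁻⁴ m².
T⁴ = P/(εσA) + T_w⁴ = 89.1/(0.84·5.67×10⁻⁸·9.294×10⁻⁴) + (1280)⁴
    = 2.013×10¹² + 2.684×10¹² = 4.697×10¹² K⁴.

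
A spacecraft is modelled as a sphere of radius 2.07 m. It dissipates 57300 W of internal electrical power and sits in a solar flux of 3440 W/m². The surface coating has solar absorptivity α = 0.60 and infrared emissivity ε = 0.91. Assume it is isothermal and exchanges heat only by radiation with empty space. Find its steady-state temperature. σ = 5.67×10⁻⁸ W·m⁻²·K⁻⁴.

At steady state, absorbed solar power + internal power = radiated power.
Absorbed: α·S·A_cross = 0.60·3440·13.46 = 27780 W (cross-section πr²).
Total input = 27780 + 57300 = 85080 W.
Radiated: εσ·A_surf·T⁴ with A_surf = 4πr² = 53.85 m².
T⁴ = 85080/(0.91·5.67×10⁻⁸·53.85) = 3.062×10¹⁰ K⁴.

T ≈ 418 K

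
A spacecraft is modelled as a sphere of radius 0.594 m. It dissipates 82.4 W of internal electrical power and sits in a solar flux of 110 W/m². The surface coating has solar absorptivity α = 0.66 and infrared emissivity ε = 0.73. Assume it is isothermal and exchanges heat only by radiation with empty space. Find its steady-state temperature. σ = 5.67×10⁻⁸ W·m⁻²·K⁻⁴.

At steady state, absorbed solar power + internal power = radiated power.
Absorbed: α·S·A_cross = 0.66·110·1.108 = 80.47 W (cross-section πr²).
Total input = 80.47 + 82.4 = 162.9 W.
Radiated: εσ·A_surf·T⁴ with A_surf = 4πr² = 4.434 m².
T⁴ = 162.9/(0.73·5.67×10⁻⁸·4.434) = 8.875×10⁸ K⁴.

T ≈ 173 K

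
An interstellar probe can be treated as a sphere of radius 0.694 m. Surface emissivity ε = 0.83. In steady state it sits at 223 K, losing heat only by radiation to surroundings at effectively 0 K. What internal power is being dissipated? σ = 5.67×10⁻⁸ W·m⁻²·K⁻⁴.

P ≈ 704 W

Steady state: P = εσA T⁴.
A = 4πr² = 6.052 m²; T⁴ = (223)⁴ = 2.473×10⁹ K⁴.
P = 0.83 × 5.67×10⁻⁸ × 6.052 × 2.473×10⁹.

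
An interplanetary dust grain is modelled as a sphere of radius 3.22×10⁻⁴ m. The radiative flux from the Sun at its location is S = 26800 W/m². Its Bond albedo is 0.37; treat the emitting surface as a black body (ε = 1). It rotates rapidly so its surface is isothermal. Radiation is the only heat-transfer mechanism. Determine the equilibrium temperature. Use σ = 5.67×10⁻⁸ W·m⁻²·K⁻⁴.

T ≈ 522 K

At equilibrium, absorbed power = emitted power.
Absorbing cross-section = πr² = 3.257×10⁻⁷ m²; emitting surface = 4πr² = 1.303×10⁻⁶ m² (ratio 4).
(1−a)S·A_cross = εσ·A_surf·T⁴  ⇒  T⁴ = (1−a)S/(4σ).
T⁴ = 0.630·26800/(4·5.67×10⁻⁸) = 7.444×10¹⁰ K⁴.
T = (7.444×10¹⁰)^(1/4).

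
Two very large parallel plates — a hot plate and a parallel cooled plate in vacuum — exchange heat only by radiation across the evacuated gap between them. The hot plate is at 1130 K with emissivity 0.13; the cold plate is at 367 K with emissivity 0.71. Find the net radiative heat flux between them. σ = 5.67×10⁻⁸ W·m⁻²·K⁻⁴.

For two infinite grey parallel plates, q = σ(T₁⁴ − T₂⁴)/(1/ε₁ + 1/ε₂ − 1).
T₁⁴ − T₂⁴ = 1.630×10¹² − 1.814×10¹⁰ = 1.612×10¹² K⁴.
1/ε₁ + 1/ε₂ − 1 = 7.692 + 1.408 − 1 = 8.101.
q = 5.67×10⁻⁸ × 1.612×10¹² / 8.101.

q ≈ 11300 W/m²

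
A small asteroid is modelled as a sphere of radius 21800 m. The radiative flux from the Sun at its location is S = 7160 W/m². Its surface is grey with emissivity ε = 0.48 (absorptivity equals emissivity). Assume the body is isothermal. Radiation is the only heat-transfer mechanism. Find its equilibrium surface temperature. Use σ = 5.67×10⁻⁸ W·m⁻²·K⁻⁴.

At equilibrium, absorbed power = emitted power.
Absorbing cross-section = πr² = 1.493×10⁹ m²; emitting surface = 4πr² = 5.972×10⁹ m² (ratio 4).
εS·A_cross = εσ·A_surf·T⁴  ⇒  T⁴ = S/(4σ)   (ε cancels).
T⁴ = 7160/(4·5.67×10⁻⁸) = 3.157×10¹⁰ K⁴.
T = (3.157×10¹⁰)^(1/4).

T ≈ 422 K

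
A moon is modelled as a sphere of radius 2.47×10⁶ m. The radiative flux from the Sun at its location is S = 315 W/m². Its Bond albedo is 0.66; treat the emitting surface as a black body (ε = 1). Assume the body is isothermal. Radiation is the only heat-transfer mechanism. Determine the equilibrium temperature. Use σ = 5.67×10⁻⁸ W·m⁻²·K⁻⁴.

T ≈ 147 K

At equilibrium, absorbed power = emitted power.
Absorbing cross-section = πr² = 1.917×10¹³ m²; emitting surface = 4πr² = 7.667×10¹³ m² (ratio 4).
(1−a)S·A_cross = εσ·A_surf·T⁴  ⇒  T⁴ = (1−a)S/(4σ).
T⁴ = 0.340·315/(4·5.67×10⁻⁸) = 4.722×10⁸ K⁴.
T = (4.722×10⁸)^(1/4).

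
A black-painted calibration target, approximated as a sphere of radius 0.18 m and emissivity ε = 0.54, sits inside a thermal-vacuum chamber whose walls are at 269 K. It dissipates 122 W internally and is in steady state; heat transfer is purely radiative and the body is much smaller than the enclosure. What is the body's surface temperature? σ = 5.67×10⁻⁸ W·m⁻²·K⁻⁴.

T ≈ 350 K

For a small grey body in a large enclosure, net radiated power = εσA(T⁴ − T_w⁴).
Steady state: P = εσA(T⁴ − T_w⁴) with A = 4πr² = 0.4072 m².
T⁴ = P/(εσA) + T_w⁴ = 122/(0.54·5.67×10⁻⁸·0.4072) + (269)⁴
    = 9.787×10⁹ + 5.236×10⁹ = 1.502×10¹⁰ K⁴.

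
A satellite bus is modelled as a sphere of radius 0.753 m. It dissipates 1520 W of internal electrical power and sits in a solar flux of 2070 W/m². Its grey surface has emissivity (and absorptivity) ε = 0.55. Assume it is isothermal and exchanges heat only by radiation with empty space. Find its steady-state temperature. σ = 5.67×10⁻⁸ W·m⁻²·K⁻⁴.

T ≈ 355 K

At steady state, absorbed solar power + internal power = radiated power.
Absorbed: α·S·A_cross = 0.55·2070·1.781 = 2028 W (cross-section πr²).
Total input = 2028 + 1520 = 3548 W.
Radiated: εσ·A_surf·T⁴ with A_surf = 4πr² = 7.125 m².
T⁴ = 3548/(0.55·5.67×10⁻⁸·7.125) = 1.597×10¹⁰ K⁴.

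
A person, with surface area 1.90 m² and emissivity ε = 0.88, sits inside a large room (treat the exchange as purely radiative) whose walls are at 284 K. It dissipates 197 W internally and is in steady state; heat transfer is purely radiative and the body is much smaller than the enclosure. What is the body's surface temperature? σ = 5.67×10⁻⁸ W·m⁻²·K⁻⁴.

T ≈ 304 K

For a small grey body in a large enclosure, net radiated power = εσA(T⁴ − T_w⁴).
Steady state: P = εσA(T⁴ − T_w⁴) with A = 1.90 m².
T⁴ = P/(εσA) + T_w⁴ = 197/(0.88·5.67×10⁻⁸·1.900) + (284)⁴
    = 2.078×10⁹ + 6.505×10⁹ = 8.583×10⁹ K⁴.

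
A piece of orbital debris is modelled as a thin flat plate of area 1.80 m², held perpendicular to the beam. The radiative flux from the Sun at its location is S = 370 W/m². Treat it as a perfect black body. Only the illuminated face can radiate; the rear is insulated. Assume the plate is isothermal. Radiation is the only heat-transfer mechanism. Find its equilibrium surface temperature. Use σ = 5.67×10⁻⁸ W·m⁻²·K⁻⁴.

At equilibrium, absorbed power = emitted power.
Absorbing cross-section = A = 1.800 m²; emitting surface = A = 1.800 m² (ratio 1).
S·A_cross = εσ·A_surf·T⁴  ⇒  T⁴ = S/(1σ).
T⁴ = 1.00·370/(1·5.67×10⁻⁸) = 6.526×10⁹ K⁴.
T = (6.526×10⁹)^(1/4).

T ≈ 284 K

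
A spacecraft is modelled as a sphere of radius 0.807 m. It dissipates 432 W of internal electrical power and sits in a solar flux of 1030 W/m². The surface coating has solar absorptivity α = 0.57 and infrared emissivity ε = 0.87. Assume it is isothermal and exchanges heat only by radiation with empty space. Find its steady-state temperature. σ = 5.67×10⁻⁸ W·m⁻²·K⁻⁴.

At steady state, absorbed solar power + internal power = radiated power.
Absorbed: α·S·A_cross = 0.57·1030·2.046 = 1201 W (cross-section πr²).
Total input = 1201 + 432 = 1633 W.
Radiated: εσ·A_surf·T⁴ with A_surf = 4πr² = 8.184 m².
T⁴ = 1633/(0.87·5.67×10⁻⁸·8.184) = 4.046×10⁹ K⁴.

T ≈ 252 K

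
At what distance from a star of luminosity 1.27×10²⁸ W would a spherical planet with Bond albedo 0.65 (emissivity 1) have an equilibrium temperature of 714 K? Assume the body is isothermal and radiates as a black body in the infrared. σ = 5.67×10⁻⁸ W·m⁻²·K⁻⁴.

For an isothermal black-emitting sphere, (1−a)S·πr² = σ·4πr²·T⁴ ⇒ S = 4σT⁴/(1−a).
S = 4·5.67×10⁻⁸·(714)⁴/0.350 = 1.684×10⁵ W/m².
Flux falls as S = L/(4πd²), so d = √(L/(4πS)) = √(1.27×10²⁸/(4π·1.684×10⁵)).

d ≈ 7.75×10¹⁰ m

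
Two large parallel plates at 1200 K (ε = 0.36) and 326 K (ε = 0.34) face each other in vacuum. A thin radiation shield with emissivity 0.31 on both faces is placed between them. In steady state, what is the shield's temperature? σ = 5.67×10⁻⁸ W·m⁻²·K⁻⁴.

T_s ≈ 1010 K

In steady state the net flux on the hot side equals that on the cold side.
σ(T₁⁴−T_s⁴)/D₁ = σ(T_s⁴−T₂⁴)/D₂, with D₁ = 1/ε₁+1/ε_s−1 = 5.004, D₂ = 1/ε_s+1/ε₂−1 = 5.167.
Solve for T_s⁴: T_s⁴ = (D₂·T₁⁴ + D₁·T₂⁴)/(D₁+D₂) = 1.059×10¹² K⁴.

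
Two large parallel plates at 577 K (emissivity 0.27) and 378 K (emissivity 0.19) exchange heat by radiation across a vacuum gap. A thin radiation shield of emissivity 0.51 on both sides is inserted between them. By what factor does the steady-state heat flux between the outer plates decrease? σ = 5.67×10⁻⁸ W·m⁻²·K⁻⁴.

Without shield: q₀ = σΔ(T⁴)/(1/ε₁+1/ε₂−1) with denominator 7.967.
With shield the two gaps are in series; the resistances add: (1/ε₁+1/ε_s−1)+(1/ε_s+1/ε₂−1) = 4.664+6.224 = 10.89.
Heat-flux ratio q₀/q = 10.89/7.967.

factor ≈ 1.37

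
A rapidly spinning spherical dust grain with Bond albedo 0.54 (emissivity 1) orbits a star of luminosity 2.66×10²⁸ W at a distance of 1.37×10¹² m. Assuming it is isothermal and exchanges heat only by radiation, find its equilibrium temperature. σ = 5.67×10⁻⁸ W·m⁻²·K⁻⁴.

T ≈ 219 K

First find the stellar flux at distance d: S = L/(4πd²) = 2.66×10²⁸/(4π·(1.37×10¹²)²) = 1128 W/m².
For an isothermal sphere, absorbed (1−a)S·πr² = emitted σ·4πr²·T⁴, so T⁴ = (1−a)S/(4σ).
T⁴ = 0.460·1128/(4·5.67×10⁻⁸) = 2.287×10⁹ K⁴.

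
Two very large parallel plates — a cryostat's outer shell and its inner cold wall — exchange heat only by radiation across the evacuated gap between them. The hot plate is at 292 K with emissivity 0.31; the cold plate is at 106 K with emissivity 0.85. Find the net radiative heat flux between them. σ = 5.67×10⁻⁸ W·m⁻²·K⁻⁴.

For two infinite grey parallel plates, q = σ(T₁⁴ − T₂⁴)/(1/ε₁ + 1/ε₂ − 1).
T₁⁴ − T₂⁴ = 7.270×10⁹ − 1.262×10⁸ = 7.144×10⁹ K⁴.
1/ε₁ + 1/ε₂ − 1 = 3.226 + 1.176 − 1 = 3.402.
q = 5.67×10⁻⁸ × 7.144×10⁹ / 3.402.

q ≈ 119 W/m²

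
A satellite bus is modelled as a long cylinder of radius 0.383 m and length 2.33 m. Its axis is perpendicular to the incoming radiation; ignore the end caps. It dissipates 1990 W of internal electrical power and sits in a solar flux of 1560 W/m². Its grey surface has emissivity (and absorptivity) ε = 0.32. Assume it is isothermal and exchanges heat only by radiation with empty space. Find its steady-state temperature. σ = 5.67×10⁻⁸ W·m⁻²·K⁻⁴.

T ≈ 410 K

At steady state, absorbed solar power + internal power = radiated power.
Absorbed: α·S·A_cross = 0.32·1560·1.785 = 891.0 W (cross-section 2rL).
Total input = 891.0 + 1990 = 2881 W.
Radiated: εσ·A_surf·T⁴ with A_surf = 2πrL = 5.607 m².
T⁴ = 2881/(0.32·5.67×10⁻⁸·5.607) = 2.832×10¹⁰ K⁴.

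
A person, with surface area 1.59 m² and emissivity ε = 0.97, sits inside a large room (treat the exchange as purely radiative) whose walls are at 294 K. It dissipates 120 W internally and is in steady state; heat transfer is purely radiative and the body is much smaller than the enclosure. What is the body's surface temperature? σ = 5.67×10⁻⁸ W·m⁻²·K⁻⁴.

T ≈ 307 K

For a small grey body in a large enclosure, net radiated power = εσA(T⁴ − T_w⁴).
Steady state: P = εσA(T⁴ − T_w⁴) with A = 1.59 m².
T⁴ = P/(εσA) + T_w⁴ = 120/(0.97·5.67×10⁻⁸·1.590) + (294)⁴
    = 1.372×10⁹ + 7.471×10⁹ = 8.843×10⁹ K⁴.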